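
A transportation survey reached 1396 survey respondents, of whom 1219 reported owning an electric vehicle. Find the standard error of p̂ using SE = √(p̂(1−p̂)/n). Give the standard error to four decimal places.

SE = 0.0089

The sample proportion is 1219/1396 = 0.87321.
p̂(1−p̂) = 0.110714.
SE = √(0.110714/1396) = 0.0089.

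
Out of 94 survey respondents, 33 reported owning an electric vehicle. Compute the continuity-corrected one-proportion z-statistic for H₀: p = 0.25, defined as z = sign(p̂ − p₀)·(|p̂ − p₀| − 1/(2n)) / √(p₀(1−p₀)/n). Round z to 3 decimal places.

p̂ = 33/94 = 0.35106. p̂ − p₀ = 0.101064.
1/(2n) = 0.005319.
Corrected numerator: |0.101064| − 0.005319 = 0.095745.
Under H₀, SE = √(p₀(1−p₀)/n) = √(0.25·0.75/94) = √0.001994681 = 0.044662.
z = +0.095745/0.044662 = 2.144.

z = 2.144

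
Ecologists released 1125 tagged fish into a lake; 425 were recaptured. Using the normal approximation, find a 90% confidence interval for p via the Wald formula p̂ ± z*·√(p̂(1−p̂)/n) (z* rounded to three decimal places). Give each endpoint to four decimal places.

The sample proportion is 425/1125 = 0.37778.
SE(p̂) = √(0.37778·0.62222/1125) = 0.014455.
For 90% confidence, z* = 1.645.
Margin = 1.645·0.014455 = 0.02378.
Interval: 0.37778 ± 0.02378 → (0.3540, 0.4016).

(0.3540, 0.4016)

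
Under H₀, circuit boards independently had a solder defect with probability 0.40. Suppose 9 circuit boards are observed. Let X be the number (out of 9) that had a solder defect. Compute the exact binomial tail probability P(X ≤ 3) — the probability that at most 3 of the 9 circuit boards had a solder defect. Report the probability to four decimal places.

P = 0.4826

X ~ Binomial(n=9, p=0.40).
P(X ≤ 3) = C(9,0)·0.40^0·0.60^9 + C(9,1)·0.40^1·0.60^8 + C(9,2)·0.40^2·0.60^7 + C(9,3)·0.40^3·0.60^6.
= 0.010078 + 0.060466 + 0.161243 + 0.250823 = 0.4826.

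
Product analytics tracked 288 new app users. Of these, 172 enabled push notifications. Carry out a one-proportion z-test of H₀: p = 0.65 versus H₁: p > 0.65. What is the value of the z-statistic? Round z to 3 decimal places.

z = -1.878

p̂ = 172/288 = 0.59722.
Under H₀, SE = √(p₀(1−p₀)/n) = √(0.65·0.35/288) = √0.000789931 = 0.028106.
Test statistic: z = -0.05278/0.028106 = -1.878.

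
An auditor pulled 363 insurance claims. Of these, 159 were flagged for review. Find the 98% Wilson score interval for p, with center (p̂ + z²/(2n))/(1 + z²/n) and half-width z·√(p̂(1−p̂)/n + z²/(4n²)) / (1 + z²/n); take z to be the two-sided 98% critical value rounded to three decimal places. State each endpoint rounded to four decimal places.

(0.3788, 0.4991)

p̂ = 159/363 = 0.43802; z = 2.326, so z² = 5.410276.
Denominator 1 + z²/n = 1 + 5.410276/363 = 1.014904.
Adjusted center: (0.43802 + z²/(2n))/1.014904 = 0.43893.
Radicand: p̂(1−p̂)/n + z²/(4n²) = 0.000678121 + 0.000010265 = 0.000688386.
Half-width = 2.326·√0.000688386/1.014904 = 0.06013.
CI: 0.43893 ± 0.06013 = (0.3788, 0.4991).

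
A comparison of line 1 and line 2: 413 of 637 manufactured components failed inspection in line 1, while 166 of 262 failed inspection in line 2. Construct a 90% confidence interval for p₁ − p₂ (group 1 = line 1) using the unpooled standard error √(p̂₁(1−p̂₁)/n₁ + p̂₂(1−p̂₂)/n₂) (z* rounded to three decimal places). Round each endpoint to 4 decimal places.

p̂₁ = 413/637 = 0.64835, p̂₂ = 166/262 = 0.63359; p̂₁ − p̂₂ = 0.01476.
Unpooled SE = √(p̂₁(1−p̂₁)/n₁ + p̂₂(1−p̂₂)/n₂) = √(0.000357915 + 0.000886085) = 0.035270.
For 90% confidence, z* = 1.645. Margin of error = 0.05802.
Interval: 0.01476 ± 0.05802 → (-0.0433, 0.0728).

(-0.0433, 0.0728)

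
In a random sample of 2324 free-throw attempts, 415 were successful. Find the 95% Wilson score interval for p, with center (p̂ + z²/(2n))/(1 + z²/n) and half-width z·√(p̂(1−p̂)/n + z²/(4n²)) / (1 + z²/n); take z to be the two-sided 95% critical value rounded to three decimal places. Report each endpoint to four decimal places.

p̂ = 415/2324 = 0.17857; z = 1.960, so z² = 3.841600.
Denominator 1 + z²/n = 1 + 3.841600/2324 = 1.001653.
Adjusted center: (0.17857 + z²/(2n))/1.001653 = 0.17910.
Radicand: p̂(1−p̂)/n + z²/(4n²) = 0.000063117 + 0.000000178 = 0.000063295.
Half-width = 1.960·√0.000063295/1.001653 = 0.01557.
So the interval runs from 0.1635 to 0.1947.

(0.1635, 0.1947)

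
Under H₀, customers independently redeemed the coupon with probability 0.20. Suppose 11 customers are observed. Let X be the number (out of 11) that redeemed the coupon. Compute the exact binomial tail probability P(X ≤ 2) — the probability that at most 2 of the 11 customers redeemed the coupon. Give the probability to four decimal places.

P = 0.6174

X ~ Binomial(n=11, p=0.20).
P(X ≤ 2) = C(11,0)·0.20^0·0.80^11 + C(11,1)·0.20^1·0.80^10 + C(11,2)·0.20^2·0.80^9.
= 0.085899 + 0.236223 + 0.295279 = 0.6174.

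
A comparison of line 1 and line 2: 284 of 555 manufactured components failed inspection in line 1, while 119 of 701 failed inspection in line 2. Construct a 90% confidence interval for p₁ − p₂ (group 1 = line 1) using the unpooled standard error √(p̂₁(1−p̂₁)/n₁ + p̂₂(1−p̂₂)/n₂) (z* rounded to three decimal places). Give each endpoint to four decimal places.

(0.3000, 0.3839)

p̂₁ = 284/555 = 0.51171, p̂₂ = 119/701 = 0.16976; p̂₁ − p̂₂ = 0.34195.
SE = √(0.000450203 + 0.000201055) = √0.000651258 = 0.025520.
For 90% confidence, z* = 1.645. Margin of error = 0.04198.
CI: 0.34195 ± 0.04198 = (0.3000, 0.3839).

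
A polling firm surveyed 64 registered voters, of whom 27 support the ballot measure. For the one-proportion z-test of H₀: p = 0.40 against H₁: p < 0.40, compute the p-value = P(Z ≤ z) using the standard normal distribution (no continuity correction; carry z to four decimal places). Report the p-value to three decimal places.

p-value = 0.640

Sample proportion p̂ = 27/64 = 0.42188.
Null standard error: √(0.40·0.60/64) = √0.003750000 = 0.061237.
z = (p̂ − p₀)/SE = (27/64 − 0.40)/0.061237 ≈ 0.3572.
From the standard normal, P(Z ≤ z) = 0.640.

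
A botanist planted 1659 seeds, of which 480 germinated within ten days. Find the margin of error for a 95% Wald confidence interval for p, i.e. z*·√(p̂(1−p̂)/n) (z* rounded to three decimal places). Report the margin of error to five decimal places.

ME = 0.02182

p̂ = 480/1659 = 0.28933.
Standard error of p̂: √(0.205619/1659) = √0.000123941 = 0.011133.
The 95% critical value is z* = 1.960.
So ME = 0.02182.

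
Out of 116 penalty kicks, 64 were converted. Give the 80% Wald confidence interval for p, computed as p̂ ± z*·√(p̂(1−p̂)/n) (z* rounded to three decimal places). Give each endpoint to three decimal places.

(0.493, 0.611)

p̂ = 64/116 = 0.55172.
Standard error of p̂: √(0.247325/116) = √0.002132109 = 0.046175.
z* = 1.282 at the 80% level.
Margin = 1.282·0.046175 = 0.05920.
Interval: 0.55172 ± 0.05920 → (0.493, 0.611).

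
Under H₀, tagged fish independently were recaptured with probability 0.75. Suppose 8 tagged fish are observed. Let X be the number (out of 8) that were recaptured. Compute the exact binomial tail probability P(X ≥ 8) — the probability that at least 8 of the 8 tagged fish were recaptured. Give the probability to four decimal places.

X ~ Binomial(n=8, p=0.75).
P(X ≥ 8) = C(8,8)·0.75^8·0.25^0.
= 0.100113 = 0.1001.

P = 0.1001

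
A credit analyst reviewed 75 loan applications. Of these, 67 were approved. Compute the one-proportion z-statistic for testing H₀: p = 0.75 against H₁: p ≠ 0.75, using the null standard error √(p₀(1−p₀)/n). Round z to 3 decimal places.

z = 2.867

Sample proportion p̂ = 67/75 = 0.89333.
SE₀ = √(0.75·0.25/75) = 0.050000.
z = (0.89333 − 0.75)/0.050000 = 0.14333/0.050000 = 2.867.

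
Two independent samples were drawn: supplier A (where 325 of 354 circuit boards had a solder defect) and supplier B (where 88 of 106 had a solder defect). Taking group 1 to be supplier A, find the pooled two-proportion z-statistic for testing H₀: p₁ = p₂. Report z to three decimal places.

Sample proportions: p̂₁ = 325/354 = 0.91808 and p̂₂ = 88/106 = 0.83019.
Pooling: p̂ = 413/460 = 0.89783.
Pooled SE = √[0.0917344·0.01225882] ≈ 0.033534.
z = (p̂₁ − p̂₂)/SE = (0.91808 − 0.83019)/0.033534 = 0.08789/0.033534 = 2.621.

z = 2.621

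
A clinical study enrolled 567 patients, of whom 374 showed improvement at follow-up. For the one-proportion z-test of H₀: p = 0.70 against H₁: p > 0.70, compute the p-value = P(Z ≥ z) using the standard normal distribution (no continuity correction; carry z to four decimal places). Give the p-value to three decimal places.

p-value = 0.982

p̂ = 374/567 = 0.65961.
Null standard error: √(0.70·0.30/567) = √0.000370370 = 0.019245.
z = (p̂ − p₀)/SE = (374/567 − 0.70)/0.019245 ≈ -2.0986.
p-value = P(Z ≥ z) with z = -2.0986 → 0.982.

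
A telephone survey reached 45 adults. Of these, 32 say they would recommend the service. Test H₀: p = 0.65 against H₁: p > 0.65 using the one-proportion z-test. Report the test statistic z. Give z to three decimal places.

z = 0.859

p̂ = 32/45 = 0.71111.
Null standard error: √(0.65·0.35/45) = √0.005055556 = 0.071102.
z = (p̂ − p₀)/SE = (0.71111 − 0.65)/0.071102 = 0.859.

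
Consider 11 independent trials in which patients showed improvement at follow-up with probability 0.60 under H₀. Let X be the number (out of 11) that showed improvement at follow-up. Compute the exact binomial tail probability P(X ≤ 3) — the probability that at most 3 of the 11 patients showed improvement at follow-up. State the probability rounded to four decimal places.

P = 0.0293

X is binomial with n = 11 and p = 0.60.
P(X ≤ 3) = C(11,0)·0.60^0·0.40^11 + C(11,1)·0.60^1·0.40^10 + C(11,2)·0.60^2·0.40^9 + C(11,3)·0.60^3·0.40^8.
= 0.000042 + 0.000692 + 0.005190 + 0.023357 = 0.0293.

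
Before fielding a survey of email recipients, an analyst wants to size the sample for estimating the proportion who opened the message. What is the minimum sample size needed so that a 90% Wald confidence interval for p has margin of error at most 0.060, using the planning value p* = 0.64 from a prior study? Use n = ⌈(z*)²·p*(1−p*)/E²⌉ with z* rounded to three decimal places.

The 90% critical value is z* = 1.645.
p*(1−p*) = 0.2304.
Required n before rounding: 2.706025 × 0.2304 / 0.060² = 173.186.
Rounding up, n = 174.

n = 174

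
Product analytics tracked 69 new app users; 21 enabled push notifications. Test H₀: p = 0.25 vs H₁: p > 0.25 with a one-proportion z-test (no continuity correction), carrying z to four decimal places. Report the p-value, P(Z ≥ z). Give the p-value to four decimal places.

p-value = 0.1486

With x = 21 successes in n = 69, p̂ = 0.30435.
SE₀ = √(0.25·0.75/69) = 0.052129.
Test statistic (full precision, shown to 4 dp): z = (21/69 − 0.25)/SE₀ ≈ 1.0426.
From the standard normal, P(Z ≥ z) = 0.1486.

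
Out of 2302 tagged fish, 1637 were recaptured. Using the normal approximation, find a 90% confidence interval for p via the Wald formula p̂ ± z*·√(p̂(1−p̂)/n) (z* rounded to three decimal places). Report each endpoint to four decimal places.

(0.6956, 0.7267)

p̂ = 1637/2302 = 0.71112.
SE = √(p̂(1−p̂)/n) = √(0.205428/2302) = 0.009447.
For 90% confidence, z* = 1.645.
Margin of error: 1.645 × 0.009447 = 0.01554.
Interval: 0.71112 ± 0.01554 → (0.6956, 0.7267).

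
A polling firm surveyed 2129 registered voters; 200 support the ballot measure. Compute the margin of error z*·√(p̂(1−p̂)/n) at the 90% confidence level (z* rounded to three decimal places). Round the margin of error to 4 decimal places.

ME = 0.0104

With x = 200 successes in n = 2129, p̂ = 0.09394.
SE(p̂) = √(0.09394·0.90606/2129) = 0.006323.
For 90% confidence, z* = 1.645.
So ME = 0.0104.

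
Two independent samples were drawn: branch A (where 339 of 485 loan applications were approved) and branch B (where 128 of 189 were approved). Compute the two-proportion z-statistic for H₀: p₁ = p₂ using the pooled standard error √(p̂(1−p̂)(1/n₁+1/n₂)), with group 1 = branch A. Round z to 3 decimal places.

z = 0.549

Sample proportions: p̂₁ = 339/485 = 0.69897 and p̂₂ = 128/189 = 0.67725.
Pooling: p̂ = 467/674 = 0.69288.
Pooled SE = √[0.2127979·0.00735286] ≈ 0.039556.
z = (p̂₁ − p̂₂)/SE = (0.69897 − 0.67725)/0.039556 = 0.02172/0.039556 = 0.549.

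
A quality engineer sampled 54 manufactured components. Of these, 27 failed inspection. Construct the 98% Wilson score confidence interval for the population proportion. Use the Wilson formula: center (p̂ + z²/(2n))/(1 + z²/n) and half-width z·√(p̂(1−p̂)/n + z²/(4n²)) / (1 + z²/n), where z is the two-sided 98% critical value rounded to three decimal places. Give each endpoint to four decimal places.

(0.3491, 0.6509)

p̂ = 27/54 = 0.50000; z = 2.326, so z² = 5.410276.
Denominator 1 + z²/n = 1 + 5.410276/54 = 1.100190.
Center = (0.50000 + 0.050095)/1.100190 = 0.50000.
Radicand: p̂(1−p̂)/n + z²/(4n²) = 0.004629630 + 0.000463844 = 0.005093474.
Half-width = 2.326·√0.005093474/1.100190 = 0.15089.
So the interval runs from 0.3491 to 0.6509.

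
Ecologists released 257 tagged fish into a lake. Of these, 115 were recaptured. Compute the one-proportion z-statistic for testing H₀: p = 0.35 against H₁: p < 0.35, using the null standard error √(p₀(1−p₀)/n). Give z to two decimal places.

p̂ = 115/257 = 0.44747.
Null standard error: √(0.35·0.65/257) = √0.000885214 = 0.029753.
z = (0.44747 − 0.35)/0.029753 = 0.09747/0.029753 = 3.28.

z = 3.28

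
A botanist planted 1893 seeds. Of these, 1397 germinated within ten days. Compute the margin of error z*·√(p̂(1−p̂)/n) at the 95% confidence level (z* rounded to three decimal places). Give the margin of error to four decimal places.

The sample proportion is 1397/1893 = 0.73798.
SE(p̂) = √(0.73798·0.26202/1893) = 0.010107.
z* = 1.960 at the 95% level.
Margin of error = z*·SE = 1.960 × 0.010107 = 0.0198.

ME = 0.0198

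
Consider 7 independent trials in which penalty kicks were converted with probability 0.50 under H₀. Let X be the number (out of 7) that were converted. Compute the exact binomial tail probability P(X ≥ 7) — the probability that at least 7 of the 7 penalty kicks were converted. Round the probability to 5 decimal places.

P = 0.00781

X is binomial with n = 7 and p = 0.50.
P(X ≥ 7) = C(7,7)·0.50^7·0.50^0.
= 0.007812 = 0.00781.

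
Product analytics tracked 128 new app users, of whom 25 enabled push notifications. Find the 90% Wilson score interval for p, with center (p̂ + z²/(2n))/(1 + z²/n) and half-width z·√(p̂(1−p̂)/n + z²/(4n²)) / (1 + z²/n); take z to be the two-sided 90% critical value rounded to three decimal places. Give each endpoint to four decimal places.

p̂ = 25/128 = 0.19531; z = 1.645, so z² = 2.706025.
1 + z²/n = 1.021141.
Adjusted center: (0.19531 + z²/(2n))/1.021141 = 0.20162.
Radicand: p̂(1−p̂)/n + z²/(4n²) = 0.001227856 + 0.000041291 = 0.001269147.
Half-width = z·√(radicand)/denom = 1.645·0.035625/1.021141 = 0.05739.
So the interval runs from 0.1442 to 0.2590.

(0.1442, 0.2590)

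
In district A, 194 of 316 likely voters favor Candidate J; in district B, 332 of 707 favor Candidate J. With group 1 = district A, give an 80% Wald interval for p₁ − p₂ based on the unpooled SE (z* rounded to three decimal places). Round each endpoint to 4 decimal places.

p̂₁ = 0.61392, p̂₂ = 0.46959, so the observed difference is 0.14433.
Unpooled SE = √(p̂₁(1−p̂₁)/n₁ + p̂₂(1−p̂₂)/n₂) = √(0.000750067 + 0.000352299) = 0.033202.
z* = 1.282 at the 80% level. Margin = 1.282·0.033202 = 0.04256.
Interval: 0.14433 ± 0.04256 → (0.1018, 0.1869).

(0.1018, 0.1869)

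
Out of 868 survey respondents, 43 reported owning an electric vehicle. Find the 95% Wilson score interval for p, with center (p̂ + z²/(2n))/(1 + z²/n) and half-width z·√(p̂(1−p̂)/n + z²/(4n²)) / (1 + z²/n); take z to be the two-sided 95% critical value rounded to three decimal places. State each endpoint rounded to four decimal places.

(0.0370, 0.0661)

p̂ = 43/868 = 0.04954; z = 1.960, so z² = 3.841600.
1 + z²/n = 1.004426.
Center = (0.04954 + 0.002213)/1.004426 = 0.05152.
Radicand: p̂(1−p̂)/n + z²/(4n²) = 0.000054245 + 0.000001275 = 0.000055520.
Half-width = z·√(radicand)/denom = 1.960·0.007451/1.004426 = 0.01454.
CI: 0.05152 ± 0.01454 = (0.0370, 0.0661).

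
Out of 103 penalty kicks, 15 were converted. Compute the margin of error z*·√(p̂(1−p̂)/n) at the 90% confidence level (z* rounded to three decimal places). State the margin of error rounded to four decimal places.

The sample proportion is 15/103 = 0.14563.
SE = √(p̂(1−p̂)/n) = √(0.124423/103) = 0.034756.
z* = 1.645 at the 90% level.
Margin of error = z*·SE = 1.645 × 0.034756 = 0.0572.

ME = 0.0572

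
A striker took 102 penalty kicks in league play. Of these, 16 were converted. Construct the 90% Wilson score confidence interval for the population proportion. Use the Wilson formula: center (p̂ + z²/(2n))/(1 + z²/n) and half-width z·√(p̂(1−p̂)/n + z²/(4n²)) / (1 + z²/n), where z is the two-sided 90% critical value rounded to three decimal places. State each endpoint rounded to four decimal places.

Here p̂ = 16/102 = 0.15686 and z = 1.645 (z² = 2.706025).
1 + z²/n = 1.026530.
Adjusted center: (0.15686 + z²/(2n))/1.026530 = 0.16573.
Radicand: p̂(1−p̂)/n + z²/(4n²) = 0.001296636 + 0.000065024 = 0.001361660.
Half-width = z·√(radicand)/denom = 1.645·0.036901/1.026530 = 0.05913.
So the interval runs from 0.1066 to 0.2249.

(0.1066, 0.2249)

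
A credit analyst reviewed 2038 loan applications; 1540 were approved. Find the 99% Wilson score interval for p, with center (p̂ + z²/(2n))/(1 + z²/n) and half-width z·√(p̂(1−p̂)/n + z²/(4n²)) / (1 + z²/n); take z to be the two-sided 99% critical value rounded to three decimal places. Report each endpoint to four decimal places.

(0.7303, 0.7793)

Here p̂ = 1540/2038 = 0.75564 and z = 2.576 (z² = 6.635776).
Denominator 1 + z²/n = 1 + 6.635776/2038 = 1.003256.
Center = (0.75564 + 0.001628)/1.003256 = 0.75481.
Radicand: p̂(1−p̂)/n + z²/(4n²) = 0.000090602 + 0.000000399 = 0.000091001.
Half-width = 2.576·√0.000091001/1.003256 = 0.02449.
So the interval runs from 0.7303 to 0.7793.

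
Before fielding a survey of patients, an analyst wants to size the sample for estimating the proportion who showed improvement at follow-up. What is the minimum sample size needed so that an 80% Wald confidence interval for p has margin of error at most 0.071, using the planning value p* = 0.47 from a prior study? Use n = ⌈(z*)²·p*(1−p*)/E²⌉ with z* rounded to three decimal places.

For 80% confidence, z* = 1.282.
p*(1−p*) = 0.47·0.53 = 0.2491.
(z*)²·p*(1−p*)/E² = 1.643524·0.2491/0.005041 = 81.214.
⌈81.214⌉ = 82.

n = 82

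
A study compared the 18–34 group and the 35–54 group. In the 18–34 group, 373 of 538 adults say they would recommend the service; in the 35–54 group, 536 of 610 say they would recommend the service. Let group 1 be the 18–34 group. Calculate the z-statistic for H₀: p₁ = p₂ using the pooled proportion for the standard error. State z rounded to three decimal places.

z = -7.720

p̂₁ = 373/538 = 0.69331, p̂₂ = 536/610 = 0.87869.
Pooling: p̂ = 909/1148 = 0.79181.
Pooled SE = √[0.1648458·0.00349808] ≈ 0.024013.
z = (p̂₁ − p̂₂)/SE = (0.69331 − 0.87869)/0.024013 = -0.18538/0.024013 = -7.720.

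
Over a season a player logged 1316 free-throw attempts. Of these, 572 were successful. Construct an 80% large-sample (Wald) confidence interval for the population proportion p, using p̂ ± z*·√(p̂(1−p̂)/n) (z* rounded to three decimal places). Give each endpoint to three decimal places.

(0.417, 0.452)

Sample proportion p̂ = 572/1316 = 0.43465.
SE(p̂) = √(0.43465·0.56535/1316) = 0.013665.
z* = 1.282 at the 80% level.
Margin of error: 1.282 × 0.013665 = 0.01752.
So the interval runs from 0.417 to 0.452.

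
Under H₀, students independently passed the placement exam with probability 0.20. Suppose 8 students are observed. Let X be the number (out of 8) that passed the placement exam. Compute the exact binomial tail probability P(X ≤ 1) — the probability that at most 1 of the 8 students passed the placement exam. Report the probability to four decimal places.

X ~ Binomial(n=8, p=0.20).
P(X ≤ 1) = C(8,0)·0.20^0·0.80^8 + C(8,1)·0.20^1·0.80^7.
= 0.167772 + 0.335544 = 0.5033.

P = 0.5033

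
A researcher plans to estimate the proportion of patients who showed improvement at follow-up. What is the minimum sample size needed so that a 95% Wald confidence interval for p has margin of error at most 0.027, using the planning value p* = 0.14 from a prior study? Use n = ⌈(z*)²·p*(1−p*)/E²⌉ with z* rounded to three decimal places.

n = 635

z* = 1.960 at the 95% level.
p*(1−p*) = 0.14·0.86 = 0.1204.
Required n before rounding: 3.841600 × 0.1204 / 0.027² = 634.470.
⌈634.470⌉ = 635.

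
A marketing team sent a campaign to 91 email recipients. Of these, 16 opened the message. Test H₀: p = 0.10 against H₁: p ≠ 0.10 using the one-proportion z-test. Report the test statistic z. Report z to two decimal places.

Sample proportion p̂ = 16/91 = 0.17582.
Under H₀, SE = √(p₀(1−p₀)/n) = √(0.10·0.90/91) = √0.000989011 = 0.031449.
z = (0.17582 − 0.10)/0.031449 = 0.07582/0.031449 = 2.41.

z = 2.41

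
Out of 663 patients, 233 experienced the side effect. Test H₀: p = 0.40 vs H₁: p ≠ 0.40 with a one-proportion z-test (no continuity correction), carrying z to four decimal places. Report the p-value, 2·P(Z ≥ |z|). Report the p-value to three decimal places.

p̂ = 233/663 = 0.35143.
SE₀ = √(0.40·0.60/663) = 0.019026.
z = (p̂ − p₀)/SE = (233/663 − 0.40)/0.019026 ≈ -2.5527.
From the standard normal, 2·P(Z ≥ |z|) = 0.011.

p-value = 0.011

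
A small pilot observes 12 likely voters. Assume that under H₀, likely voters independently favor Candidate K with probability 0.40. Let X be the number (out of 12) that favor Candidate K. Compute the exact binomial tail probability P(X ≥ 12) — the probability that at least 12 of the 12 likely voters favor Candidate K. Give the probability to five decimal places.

X ~ Binomial(n=12, p=0.40).
P(X ≥ 12) = C(12,12)·0.40^12·0.60^0.
= 0.000017 = 0.00002.

P = 0.00002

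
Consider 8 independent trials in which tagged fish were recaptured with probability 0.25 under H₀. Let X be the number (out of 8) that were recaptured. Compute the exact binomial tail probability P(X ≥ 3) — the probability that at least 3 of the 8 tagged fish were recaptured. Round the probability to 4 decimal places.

X is binomial with n = 8 and p = 0.25.
P(X ≥ 3) = Σ_{j=3}^{8} C(8,j)·0.25^j·0.75^{8−j}.
= 0.207642 + 0.086517 + 0.023071 + 0.003845 + 0.000366 + 0.000015 = 0.3215.

P = 0.3215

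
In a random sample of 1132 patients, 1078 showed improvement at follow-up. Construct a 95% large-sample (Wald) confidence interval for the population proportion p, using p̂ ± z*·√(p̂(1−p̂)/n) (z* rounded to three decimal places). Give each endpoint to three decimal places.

(0.940, 0.965)

Sample proportion p̂ = 1078/1132 = 0.95230.
SE(p̂) = √(0.95230·0.04770/1132) = 0.006335.
z* = 1.960 at the 95% level.
Margin = 1.960·0.006335 = 0.01242.
CI: 0.95230 ± 0.01242 = (0.940, 0.965).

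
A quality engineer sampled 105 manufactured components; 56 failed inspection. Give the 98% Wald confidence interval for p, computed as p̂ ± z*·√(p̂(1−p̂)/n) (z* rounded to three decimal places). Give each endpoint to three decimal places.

p̂ = 56/105 = 0.53333.
SE(p̂) = √(0.53333·0.46667/105) = 0.048686.
For 98% confidence, z* = 2.326.
Margin of error: 2.326 × 0.048686 = 0.11324.
So the interval runs from 0.420 to 0.647.

(0.420, 0.647)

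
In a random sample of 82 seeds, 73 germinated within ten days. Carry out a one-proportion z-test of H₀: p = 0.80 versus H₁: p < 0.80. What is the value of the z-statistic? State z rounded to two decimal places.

z = 2.04

With x = 73 successes in n = 82, p̂ = 0.89024.
Null standard error: √(0.80·0.20/82) = √0.001951220 = 0.044173.
z = (0.89024 − 0.80)/0.044173 = 0.09024/0.044173 = 2.04.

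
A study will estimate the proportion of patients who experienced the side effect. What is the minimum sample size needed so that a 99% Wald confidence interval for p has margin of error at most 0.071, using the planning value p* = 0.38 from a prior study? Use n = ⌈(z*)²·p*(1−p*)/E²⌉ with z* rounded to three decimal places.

z* = 2.576 at the 99% level.
p*(1−p*) = 0.38·0.62 = 0.2356.
Required n before rounding: 6.635776 × 0.2356 / 0.071² = 310.135.
Rounding up, n = 311.

n = 311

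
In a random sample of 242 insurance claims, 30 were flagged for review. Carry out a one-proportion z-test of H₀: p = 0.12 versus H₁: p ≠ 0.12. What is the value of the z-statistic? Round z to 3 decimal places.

z = 0.190

With x = 30 successes in n = 242, p̂ = 0.12397.
SE₀ = √(0.12·0.88/242) = 0.020889.
z = (p̂ − p₀)/SE = (0.12397 − 0.12)/0.020889 = 0.190.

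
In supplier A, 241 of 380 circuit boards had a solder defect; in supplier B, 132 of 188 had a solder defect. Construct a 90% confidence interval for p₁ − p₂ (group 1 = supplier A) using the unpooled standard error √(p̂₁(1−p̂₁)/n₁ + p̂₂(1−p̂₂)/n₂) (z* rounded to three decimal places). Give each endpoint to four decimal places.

(-0.1362, 0.0004)

p̂₁ = 0.63421, p̂₂ = 0.70213, so the observed difference is -0.06792.
SE = √(0.000610494 + 0.001112470) = √0.001722964 = 0.041509.
The 90% critical value is z* = 1.645. Margin = 1.645·0.041509 = 0.06828.
So the interval runs from -0.1362 to 0.0004.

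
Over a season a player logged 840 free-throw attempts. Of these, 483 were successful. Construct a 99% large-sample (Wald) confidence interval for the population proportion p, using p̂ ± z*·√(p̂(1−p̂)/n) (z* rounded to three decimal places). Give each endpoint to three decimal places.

(0.531, 0.619)

With x = 483 successes in n = 840, p̂ = 0.57500.
SE(p̂) = √(0.57500·0.42500/840) = 0.017056.
z* = 2.576 at the 99% level.
Margin = 2.576·0.017056 = 0.04394.
So the interval runs from 0.531 to 0.619.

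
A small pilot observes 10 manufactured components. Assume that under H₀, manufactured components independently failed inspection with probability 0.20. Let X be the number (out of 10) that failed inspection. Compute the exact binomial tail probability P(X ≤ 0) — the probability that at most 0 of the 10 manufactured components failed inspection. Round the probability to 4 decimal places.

X is binomial with n = 10 and p = 0.20.
P(X ≤ 0) = C(10,0)·0.20^0·0.80^10.
= 0.107374 = 0.1074.

P = 0.1074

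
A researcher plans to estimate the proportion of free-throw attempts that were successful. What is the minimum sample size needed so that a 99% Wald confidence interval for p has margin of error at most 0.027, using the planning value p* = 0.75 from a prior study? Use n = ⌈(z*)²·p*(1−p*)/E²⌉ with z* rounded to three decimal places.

For 99% confidence, z* = 2.576.
p*(1−p*) = 0.75·0.25 = 0.1875.
(z*)²·p*(1−p*)/E² = 6.635776·0.1875/0.000729 = 1706.733.
Rounding up, n = 1707.

n = 1707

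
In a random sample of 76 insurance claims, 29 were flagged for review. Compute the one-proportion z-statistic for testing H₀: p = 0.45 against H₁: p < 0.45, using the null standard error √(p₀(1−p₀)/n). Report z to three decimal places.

z = -1.199

With x = 29 successes in n = 76, p̂ = 0.38158.
Null standard error: √(0.45·0.55/76) = √0.003256579 = 0.057066.
z = (p̂ − p₀)/SE = (0.38158 − 0.45)/0.057066 = -1.199.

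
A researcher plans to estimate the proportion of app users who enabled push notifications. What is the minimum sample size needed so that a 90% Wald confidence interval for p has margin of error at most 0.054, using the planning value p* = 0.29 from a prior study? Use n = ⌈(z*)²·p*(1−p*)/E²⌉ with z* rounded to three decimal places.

n = 192

For 90% confidence, z* = 1.645.
p*(1−p*) = 0.29·0.71 = 0.2059.
(z*)²·p*(1−p*)/E² = 2.706025·0.2059/0.002916 = 191.074.
Rounding up, n = 192.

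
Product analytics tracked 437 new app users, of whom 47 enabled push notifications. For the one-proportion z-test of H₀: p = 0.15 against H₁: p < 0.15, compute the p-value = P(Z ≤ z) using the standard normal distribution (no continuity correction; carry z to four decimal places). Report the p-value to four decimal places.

Sample proportion p̂ = 47/437 = 0.10755.
Null standard error: √(0.15·0.85/437) = √0.000291762 = 0.017081.
z = (p̂ − p₀)/SE = (47/437 − 0.15)/0.017081 ≈ -2.4851.
p-value = P(Z ≤ z) with z = -2.4851 → 0.0065.

p-value = 0.0065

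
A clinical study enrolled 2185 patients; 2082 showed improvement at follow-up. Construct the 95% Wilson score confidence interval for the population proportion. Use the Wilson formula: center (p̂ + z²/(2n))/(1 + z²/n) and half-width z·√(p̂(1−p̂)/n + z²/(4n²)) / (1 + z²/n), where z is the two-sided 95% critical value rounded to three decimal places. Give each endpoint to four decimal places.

(0.9432, 0.9610)

Here p̂ = 2082/2185 = 0.95286 and z = 1.960 (z² = 3.841600).
Denominator 1 + z²/n = 1 + 3.841600/2185 = 1.001758.
Adjusted center: (0.95286 + z²/(2n))/1.001758 = 0.95207.
Radicand: p̂(1−p̂)/n + z²/(4n²) = 0.000020557 + 0.000000201 = 0.000020758.
Half-width = 1.960·√0.000020758/1.001758 = 0.00891.
CI: 0.95207 ± 0.00891 = (0.9432, 0.9610).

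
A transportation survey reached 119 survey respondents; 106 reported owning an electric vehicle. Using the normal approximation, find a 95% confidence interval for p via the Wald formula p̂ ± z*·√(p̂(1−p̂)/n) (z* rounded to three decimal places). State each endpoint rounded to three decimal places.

(0.835, 0.947)

With x = 106 successes in n = 119, p̂ = 0.89076.
SE = √(p̂(1−p̂)/n) = √(0.097310/119) = 0.028596.
z* = 1.960 at the 95% level.
Margin = 1.960·0.028596 = 0.05605.
So the interval runs from 0.835 to 0.947.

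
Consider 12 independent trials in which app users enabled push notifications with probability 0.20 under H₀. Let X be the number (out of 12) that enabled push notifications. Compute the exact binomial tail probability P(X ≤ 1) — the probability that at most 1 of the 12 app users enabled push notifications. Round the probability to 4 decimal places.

P = 0.2749

X is binomial with n = 12 and p = 0.20.
P(X ≤ 1) = C(12,0)·0.20^0·0.80^12 + C(12,1)·0.20^1·0.80^11.
= 0.068719 + 0.206158 = 0.2749.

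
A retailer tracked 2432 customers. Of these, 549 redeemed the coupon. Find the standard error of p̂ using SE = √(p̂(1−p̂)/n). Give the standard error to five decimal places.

Sample proportion p̂ = 549/2432 = 0.22574.
p̂(1−p̂) = 0.174781.
Dividing by n and taking the root: √0.000071867 = 0.00848.

SE = 0.00848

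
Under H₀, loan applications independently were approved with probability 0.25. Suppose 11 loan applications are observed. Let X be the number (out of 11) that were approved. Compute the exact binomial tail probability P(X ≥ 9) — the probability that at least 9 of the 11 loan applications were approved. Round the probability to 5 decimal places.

X is binomial with n = 11 and p = 0.25.
P(X ≥ 9) = C(11,9)·0.25^9·0.75^2 + C(11,10)·0.25^10·0.75^1 + C(11,11)·0.25^11·0.75^0.
= 0.000118 + 0.000008 + 0.000000 = 0.00013.

P = 0.00013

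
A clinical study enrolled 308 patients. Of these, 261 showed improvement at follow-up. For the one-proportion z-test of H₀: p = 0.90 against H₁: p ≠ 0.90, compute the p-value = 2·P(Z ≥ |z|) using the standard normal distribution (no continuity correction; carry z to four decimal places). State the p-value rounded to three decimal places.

p-value = 0.002

With x = 261 successes in n = 308, p̂ = 0.84740.
Under H₀, SE = √(p₀(1−p₀)/n) = √(0.90·0.10/308) = √0.000292208 = 0.017094.
Test statistic (full precision, shown to 4 dp): z = (261/308 − 0.90)/SE₀ ≈ -3.0769.
p-value = 2·P(Z ≥ |z|) with z = -3.0769 → 0.002.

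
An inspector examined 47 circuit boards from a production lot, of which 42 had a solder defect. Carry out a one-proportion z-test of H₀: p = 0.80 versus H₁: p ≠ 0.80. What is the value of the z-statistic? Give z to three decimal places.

With x = 42 successes in n = 47, p̂ = 0.89362.
SE₀ = √(0.80·0.20/47) = 0.058346.
z = (p̂ − p₀)/SE = (0.89362 − 0.80)/0.058346 = 1.605.

z = 1.605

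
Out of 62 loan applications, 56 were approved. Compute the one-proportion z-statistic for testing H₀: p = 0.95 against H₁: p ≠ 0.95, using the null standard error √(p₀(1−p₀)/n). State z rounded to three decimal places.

The sample proportion is 56/62 = 0.90323.
Under H₀, SE = √(p₀(1−p₀)/n) = √(0.95·0.05/62) = √0.000766129 = 0.027679.
Test statistic: z = -0.04677/0.027679 = -1.690.

z = -1.690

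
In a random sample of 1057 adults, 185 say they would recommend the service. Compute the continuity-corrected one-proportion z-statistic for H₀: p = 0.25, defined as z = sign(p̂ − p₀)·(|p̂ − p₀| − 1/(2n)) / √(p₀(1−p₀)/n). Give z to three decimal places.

With x = 185 successes in n = 1057, p̂ = 0.17502. p̂ − p₀ = -0.074976.
Continuity correction 1/(2n) = 1/2114 = 0.000473.
Corrected numerator: |-0.074976| − 0.000473 = 0.074503.
SE₀ = √(0.25·0.75/1057) = 0.013319.
z = (−)0.074503/0.013319 = -5.594.

z = -5.594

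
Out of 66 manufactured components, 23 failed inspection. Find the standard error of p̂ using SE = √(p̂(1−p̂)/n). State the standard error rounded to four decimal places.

p̂ = 23/66 = 0.34848.
p̂(1−p̂) = 0.227042.
SE = √(0.227042/66) = √0.003440030 = 0.0587.

SE = 0.0587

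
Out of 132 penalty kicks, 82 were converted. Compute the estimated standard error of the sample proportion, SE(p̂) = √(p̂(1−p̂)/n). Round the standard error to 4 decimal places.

Sample proportion p̂ = 82/132 = 0.62121.
p̂(1−p̂) = 0.235308.
SE = √(0.235308/132) = 0.0422.

SE = 0.0422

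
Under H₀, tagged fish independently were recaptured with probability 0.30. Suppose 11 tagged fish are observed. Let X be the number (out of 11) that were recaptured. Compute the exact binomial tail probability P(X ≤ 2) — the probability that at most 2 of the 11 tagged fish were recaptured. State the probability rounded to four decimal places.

X is binomial with n = 11 and p = 0.30.
P(X ≤ 2) = C(11,0)·0.30^0·0.70^11 + C(11,1)·0.30^1·0.70^10 + C(11,2)·0.30^2·0.70^9.
= 0.019773 + 0.093217 + 0.199750 = 0.3127.

P = 0.3127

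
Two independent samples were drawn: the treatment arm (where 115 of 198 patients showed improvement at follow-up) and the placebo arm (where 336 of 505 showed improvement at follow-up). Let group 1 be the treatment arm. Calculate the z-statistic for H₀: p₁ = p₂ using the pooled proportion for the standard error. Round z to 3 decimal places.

Sample proportions: p̂₁ = 115/198 = 0.58081 and p̂₂ = 336/505 = 0.66535.
Pooling: p̂ = 451/703 = 0.64154.
Pooled SE = √[0.2299675·0.00703070] ≈ 0.040210.
z = (p̂₁ − p̂₂)/SE = (0.58081 − 0.66535)/0.040210 = -0.08454/0.040210 = -2.102.

z = -2.102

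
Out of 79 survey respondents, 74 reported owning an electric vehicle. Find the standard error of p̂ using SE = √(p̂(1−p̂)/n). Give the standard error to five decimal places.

Sample proportion p̂ = 74/79 = 0.93671.
p̂(1−p̂) = 0.059284.
SE = √(0.059284/79) = √0.000750430 = 0.02739.

SE = 0.02739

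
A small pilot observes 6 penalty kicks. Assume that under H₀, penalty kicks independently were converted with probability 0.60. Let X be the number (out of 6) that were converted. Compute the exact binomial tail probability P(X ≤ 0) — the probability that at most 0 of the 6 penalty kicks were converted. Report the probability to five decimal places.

P = 0.00410

X ~ Binomial(n=6, p=0.60).
P(X ≤ 0) = C(6,0)·0.60^0·0.40^6.
= 0.004096 = 0.00410.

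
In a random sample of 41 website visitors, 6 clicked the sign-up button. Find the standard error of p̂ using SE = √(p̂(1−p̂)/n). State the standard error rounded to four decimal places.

The sample proportion is 6/41 = 0.14634.
p̂(1−p̂) = 0.14634·0.85366 = 0.124925.
SE = √(0.124925/41) = 0.0552.

SE = 0.0552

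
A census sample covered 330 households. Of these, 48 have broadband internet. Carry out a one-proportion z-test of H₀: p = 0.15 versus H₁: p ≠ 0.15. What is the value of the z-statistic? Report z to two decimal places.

The sample proportion is 48/330 = 0.14545.
SE₀ = √(0.15·0.85/330) = 0.019656.
z = (p̂ − p₀)/SE = (0.14545 − 0.15)/0.019656 = -0.23.

z = -0.23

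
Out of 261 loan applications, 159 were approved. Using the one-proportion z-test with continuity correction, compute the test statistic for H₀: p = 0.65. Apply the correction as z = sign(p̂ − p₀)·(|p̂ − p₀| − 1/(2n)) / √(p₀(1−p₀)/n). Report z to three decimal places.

z = -1.317

With x = 159 successes in n = 261, p̂ = 0.60920. p̂ − p₀ = -0.040805.
Continuity correction 1/(2n) = 1/522 = 0.001916.
Corrected numerator: |-0.040805| − 0.001916 = 0.038889.
SE₀ = √(0.65·0.35/261) = 0.029524.
z = −0.038889/0.029524 = -1.317.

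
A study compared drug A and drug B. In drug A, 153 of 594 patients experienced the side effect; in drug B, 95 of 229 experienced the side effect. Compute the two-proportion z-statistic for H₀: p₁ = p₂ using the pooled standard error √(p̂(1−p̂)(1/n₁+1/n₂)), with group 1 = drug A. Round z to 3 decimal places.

z = -4.407

p̂₁ = 153/594 = 0.25758, p̂₂ = 95/229 = 0.41485.
Pooling: p̂ = 248/823 = 0.30134.
SE = √[p̂(1−p̂)(1/n₁+1/n₂)] = √[0.30134·0.69866·(1/594+1/229)] ≈ 0.035690.
z = -0.15727/0.035690 = -4.407.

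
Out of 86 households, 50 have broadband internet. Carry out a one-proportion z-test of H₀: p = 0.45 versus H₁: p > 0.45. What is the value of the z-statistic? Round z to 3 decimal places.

With x = 50 successes in n = 86, p̂ = 0.58140.
Null standard error: √(0.45·0.55/86) = √0.002877907 = 0.053646.
z = (0.58140 − 0.45)/0.053646 = 0.13140/0.053646 = 2.449.

z = 2.449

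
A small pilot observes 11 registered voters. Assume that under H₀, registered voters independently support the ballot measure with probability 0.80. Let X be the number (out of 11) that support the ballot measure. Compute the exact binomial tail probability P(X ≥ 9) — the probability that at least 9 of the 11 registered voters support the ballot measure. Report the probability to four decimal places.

P = 0.6174

X is binomial with n = 11 and p = 0.80.
P(X ≥ 9) = C(11,9)·0.80^9·0.20^2 + C(11,10)·0.80^10·0.20^1 + C(11,11)·0.80^11·0.20^0.
= 0.295279 + 0.236223 + 0.085899 = 0.6174.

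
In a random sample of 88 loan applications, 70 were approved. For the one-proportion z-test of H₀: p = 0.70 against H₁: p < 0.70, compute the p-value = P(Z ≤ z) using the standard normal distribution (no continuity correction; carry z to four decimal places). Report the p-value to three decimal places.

p-value = 0.975

The sample proportion is 70/88 = 0.79545.
Null standard error: √(0.70·0.30/88) = √0.002386364 = 0.048850.
Test statistic (full precision, shown to 4 dp): z = (70/88 − 0.70)/SE₀ ≈ 1.9540.
From the standard normal, P(Z ≤ z) = 0.975.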